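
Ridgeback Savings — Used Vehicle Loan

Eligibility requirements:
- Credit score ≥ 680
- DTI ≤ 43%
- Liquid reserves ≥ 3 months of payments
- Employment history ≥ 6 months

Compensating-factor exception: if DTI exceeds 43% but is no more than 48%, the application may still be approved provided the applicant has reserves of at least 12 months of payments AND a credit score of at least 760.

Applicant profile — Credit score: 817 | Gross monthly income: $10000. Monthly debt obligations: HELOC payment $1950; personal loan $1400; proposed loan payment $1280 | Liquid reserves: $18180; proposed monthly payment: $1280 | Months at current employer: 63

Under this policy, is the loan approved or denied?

Credit score 817 ≥ 680 (meets base)
Total debts = (1,950 + 1,400 + 1,280) = 4,630. DTI: 4,630 ÷ 10,000 = 46.3%, over the 43% base limit.
Reserves: 18,180 ÷ 1,280 = 14.2 months (meets 3-month minimum)
Employment 63 ≥ 6 months
46.3% falls in the override range (43%–48%), so the compensating-factor test applies.
Override check — reserves: 14.2 mo (ok); score: 817 (ok).
Both compensating conditions met → exception applies.

Approved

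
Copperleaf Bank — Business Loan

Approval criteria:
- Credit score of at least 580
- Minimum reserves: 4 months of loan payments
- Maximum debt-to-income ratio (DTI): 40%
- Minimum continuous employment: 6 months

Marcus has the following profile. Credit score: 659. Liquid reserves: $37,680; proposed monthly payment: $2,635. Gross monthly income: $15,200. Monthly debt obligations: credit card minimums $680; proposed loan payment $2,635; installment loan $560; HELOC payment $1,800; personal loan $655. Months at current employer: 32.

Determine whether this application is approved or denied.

Credit score 659 ≥ 580 (meets)
Reserves = 37,680/2,635 = 14.3 months ≥ 4
Total monthly debts = (680 + 2,635 + 560 + 1,800 + 655) = 6,330. DTI = 6,330/15,200 = 41.6% > 40%
Employment 32 ≥ 6 months
Fails on DTI.

Denied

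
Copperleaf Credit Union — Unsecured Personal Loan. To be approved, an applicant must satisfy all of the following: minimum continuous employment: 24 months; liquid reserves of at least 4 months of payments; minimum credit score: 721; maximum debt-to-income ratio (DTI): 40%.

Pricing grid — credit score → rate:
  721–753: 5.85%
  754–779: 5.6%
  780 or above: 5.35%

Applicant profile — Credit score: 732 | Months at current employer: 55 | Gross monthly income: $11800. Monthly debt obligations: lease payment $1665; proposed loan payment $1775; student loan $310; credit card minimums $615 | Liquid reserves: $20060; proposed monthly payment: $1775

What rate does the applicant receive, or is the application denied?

Credit score 732 ≥ 721 (meets minimum)
Total monthly debts = (1,665 + 1,775 + 310 + 615) = 4,365. DTI: 4,365 ÷ 11,800 = 37%, within the 40% cap
Liquid reserves cover 20,060/1,775 = 11.3 months — ≥ 4 required
Employment 55 ≥ 24 months
All requirements met. Score 732 falls in the 721–753 tier → 5.85%.

Approved at 5.85%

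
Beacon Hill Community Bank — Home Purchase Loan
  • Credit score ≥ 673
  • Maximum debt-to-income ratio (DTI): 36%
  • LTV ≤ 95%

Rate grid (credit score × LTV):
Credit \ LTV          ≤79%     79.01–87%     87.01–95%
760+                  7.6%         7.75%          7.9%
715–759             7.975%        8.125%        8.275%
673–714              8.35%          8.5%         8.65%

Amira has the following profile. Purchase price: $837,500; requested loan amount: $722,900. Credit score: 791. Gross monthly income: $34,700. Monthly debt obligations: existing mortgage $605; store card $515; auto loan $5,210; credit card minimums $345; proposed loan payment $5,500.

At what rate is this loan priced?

Credit score 791 ≥ 673; Total monthly debts = (605 + 515 + 5,210 + 345 + 5,500) = 12,175. DTI: 12,175 ÷ 34,700 = 35.1%, within the 36% cap
LTV = 722,900/837,500 = 86.3% ≤ 95%
Credit 791 → row 760+; LTV 86.3% → column 79.01–87%. Grid cell → 7.75%.

7.75%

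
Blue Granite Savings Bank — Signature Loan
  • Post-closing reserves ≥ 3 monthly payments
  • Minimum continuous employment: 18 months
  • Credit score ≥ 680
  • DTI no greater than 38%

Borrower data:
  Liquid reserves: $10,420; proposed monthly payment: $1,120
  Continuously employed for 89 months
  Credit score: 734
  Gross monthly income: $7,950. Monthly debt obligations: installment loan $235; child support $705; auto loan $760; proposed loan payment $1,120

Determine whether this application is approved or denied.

Reserves = 10,420/1,120 = 9.3 months ≥ 3
Employment 89 ≥ 18 months
Credit score 734 ≥ 680 (meets)
Total monthly debts = (235 + 705 + 760 + 1,120) = 2,820. DTI = 2,820/7,950 = 35.5% ≤ 38%
All criteria satisfied.

Approved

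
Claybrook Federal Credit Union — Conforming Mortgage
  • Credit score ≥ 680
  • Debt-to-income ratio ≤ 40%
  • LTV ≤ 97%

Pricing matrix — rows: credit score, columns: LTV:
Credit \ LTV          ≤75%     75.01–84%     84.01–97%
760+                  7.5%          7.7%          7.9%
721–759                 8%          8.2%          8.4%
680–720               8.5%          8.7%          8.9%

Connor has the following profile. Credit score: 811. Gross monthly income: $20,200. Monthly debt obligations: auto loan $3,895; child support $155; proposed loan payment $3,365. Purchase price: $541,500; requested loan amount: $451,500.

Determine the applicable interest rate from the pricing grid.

Credit score 811 ≥ 680; Total monthly debts = (3,895 + 155 + 3,365) = 7,415. DTI: 7,415 ÷ 20,200 = 36.7%, within the 40% cap
LTV = 451,500/541,500 = 83.4% ≤ 97%
Score 811 is in the 760+ band; LTV 83.4% is in the 75.01–84% band → 7.7%.

7.7%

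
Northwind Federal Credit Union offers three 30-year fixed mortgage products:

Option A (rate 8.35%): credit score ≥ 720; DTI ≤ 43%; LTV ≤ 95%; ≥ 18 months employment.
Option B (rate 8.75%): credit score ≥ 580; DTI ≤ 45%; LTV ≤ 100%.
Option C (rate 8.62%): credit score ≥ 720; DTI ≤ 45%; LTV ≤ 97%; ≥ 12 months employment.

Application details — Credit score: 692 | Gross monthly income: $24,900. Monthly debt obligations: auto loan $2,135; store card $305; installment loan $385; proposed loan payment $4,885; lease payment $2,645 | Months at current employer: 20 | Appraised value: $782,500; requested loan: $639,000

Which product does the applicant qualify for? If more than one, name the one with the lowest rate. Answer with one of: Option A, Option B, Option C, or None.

Total debts = (2,135 + 305 + 385 + 4,885 + 2,645) = 10,355; DTI = 10,355/24,900 = 41.6%.
LTV = 639,000/782,500 = 81.7%.
Option A: score 692 < 720; DTI 41.6% ≤ 43%; LTV 81.7% ≤ 95%; employment 20 ≥ 18 mo → does not qualify.
Option B: score 692 ≥ 580; DTI 41.6% ≤ 45%; LTV 81.7% ≤ 100% → qualifies.
Option C: score 692 < 720; DTI 41.6% ≤ 45%; LTV 81.7% ≤ 97%; employment 20 ≥ 12 mo → does not qualify.

Option B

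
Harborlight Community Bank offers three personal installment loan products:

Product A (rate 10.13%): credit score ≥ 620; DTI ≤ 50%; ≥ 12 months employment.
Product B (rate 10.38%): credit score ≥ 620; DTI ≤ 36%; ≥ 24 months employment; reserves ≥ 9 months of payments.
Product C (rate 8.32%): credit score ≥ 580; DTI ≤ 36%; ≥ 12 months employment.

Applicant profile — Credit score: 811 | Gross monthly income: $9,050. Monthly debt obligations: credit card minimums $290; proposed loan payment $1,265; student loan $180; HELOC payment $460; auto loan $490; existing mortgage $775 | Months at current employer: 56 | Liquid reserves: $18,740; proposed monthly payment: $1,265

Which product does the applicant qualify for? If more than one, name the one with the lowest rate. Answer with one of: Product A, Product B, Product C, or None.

Product A

Total debts = (290 + 1,265 + 180 + 460 + 490 + 775) = 3,460; DTI = 3,460/9,050 = 38.2%.
Reserves = 18,740/1,265 = 14.8 months.
Product A: score 811 ≥ 620; DTI 38.2% ≤ 50%; employment 56 ≥ 12 mo → qualifies.
Product B: score 811 ≥ 620; DTI 38.2% > 36%; employment 56 ≥ 24 mo; reserves 14.8 ≥ 9 mo → does not qualify.
Product C: score 811 ≥ 580; DTI 38.2% > 36%; employment 56 ≥ 12 mo → does not qualify.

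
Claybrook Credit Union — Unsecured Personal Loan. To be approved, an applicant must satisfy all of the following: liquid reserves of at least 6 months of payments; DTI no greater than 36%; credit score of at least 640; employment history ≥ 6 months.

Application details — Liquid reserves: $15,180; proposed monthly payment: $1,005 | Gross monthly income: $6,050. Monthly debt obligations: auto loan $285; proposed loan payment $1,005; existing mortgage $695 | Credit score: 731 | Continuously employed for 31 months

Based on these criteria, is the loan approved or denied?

Reserves = 15,180/1,005 = 15.1 months ≥ 6
Total monthly debts = (285 + 1,005 + 695) = 1,985. DTI = 1,985/6,050 = 32.8% ≤ 36%
Credit score 731 ≥ 640 (meets)
Employment 31 ≥ 6 months
All criteria satisfied.

Approved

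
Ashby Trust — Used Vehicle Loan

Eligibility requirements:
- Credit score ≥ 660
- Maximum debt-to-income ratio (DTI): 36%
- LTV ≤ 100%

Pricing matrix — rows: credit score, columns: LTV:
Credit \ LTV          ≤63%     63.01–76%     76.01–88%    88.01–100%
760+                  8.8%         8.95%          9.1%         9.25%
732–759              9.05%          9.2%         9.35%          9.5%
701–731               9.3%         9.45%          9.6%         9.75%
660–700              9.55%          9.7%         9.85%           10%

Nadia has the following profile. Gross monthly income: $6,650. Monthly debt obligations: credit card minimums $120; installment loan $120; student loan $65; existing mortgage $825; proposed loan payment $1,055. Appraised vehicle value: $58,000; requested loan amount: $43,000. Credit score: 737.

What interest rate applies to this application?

9.2%

Credit score 737 ≥ 660; Total monthly debts = (120 + 120 + 65 + 825 + 1,055) = 2,185. DTI = 2,185/6,650 = 32.9% ≤ 36%
LTV = 43,000/58,000 = 74.1% ≤ 100%
Credit 737 → row 732–759; LTV 74.1% → column 63.01–76%. Grid cell → 9.2%.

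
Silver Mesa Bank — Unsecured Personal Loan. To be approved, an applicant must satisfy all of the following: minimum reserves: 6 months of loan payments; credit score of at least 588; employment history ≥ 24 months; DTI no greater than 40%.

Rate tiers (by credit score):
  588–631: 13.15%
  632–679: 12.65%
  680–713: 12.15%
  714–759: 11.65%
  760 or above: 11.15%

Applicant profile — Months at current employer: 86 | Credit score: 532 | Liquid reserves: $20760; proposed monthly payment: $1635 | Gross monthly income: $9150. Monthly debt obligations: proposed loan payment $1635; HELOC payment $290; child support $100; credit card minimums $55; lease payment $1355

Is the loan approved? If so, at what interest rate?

Credit score 532 < 588 (below minimum)
Total monthly debts = (1,635 + 290 + 100 + 55 + 1,355) = 3,435. Debt-to-income = 3,435/9,150 = 37.5% — meets 40% limit
Reserves = 20,760/1,635 = 12.7 months ≥ 6
Employment 86 ≥ 24 months
Not all requirements met → denied.

Denied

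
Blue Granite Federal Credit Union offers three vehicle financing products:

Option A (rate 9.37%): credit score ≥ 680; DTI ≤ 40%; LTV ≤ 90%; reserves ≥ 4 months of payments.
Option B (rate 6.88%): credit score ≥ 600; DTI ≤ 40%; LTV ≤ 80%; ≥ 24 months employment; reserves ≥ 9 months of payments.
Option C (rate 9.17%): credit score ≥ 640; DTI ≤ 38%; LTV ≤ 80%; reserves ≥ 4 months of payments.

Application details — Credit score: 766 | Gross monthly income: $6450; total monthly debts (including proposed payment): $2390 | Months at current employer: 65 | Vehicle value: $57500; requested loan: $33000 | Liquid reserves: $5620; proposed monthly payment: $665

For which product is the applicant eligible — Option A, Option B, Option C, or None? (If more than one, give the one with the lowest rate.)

DTI = 2,390/6,450 = 37.1%.
LTV = 33,000/57,500 = 57.4%.
Reserves = 5,620/665 = 8.5 months.
Option A: score 766 ≥ 680; DTI 37.1% ≤ 40%; LTV 57.4% ≤ 90%; reserves 8.5 ≥ 4 mo → qualifies.
Option B: score 766 ≥ 600; DTI 37.1% ≤ 40%; LTV 57.4% ≤ 80%; employment 65 ≥ 24 mo; reserves 8.5 < 9 mo → does not qualify.
Option C: score 766 ≥ 640; DTI 37.1% ≤ 38%; LTV 57.4% ≤ 80%; reserves 8.5 ≥ 4 mo → qualifies.
Qualifying: Option A, Option C. Lowest rate is 9.17% → Option C.

Option C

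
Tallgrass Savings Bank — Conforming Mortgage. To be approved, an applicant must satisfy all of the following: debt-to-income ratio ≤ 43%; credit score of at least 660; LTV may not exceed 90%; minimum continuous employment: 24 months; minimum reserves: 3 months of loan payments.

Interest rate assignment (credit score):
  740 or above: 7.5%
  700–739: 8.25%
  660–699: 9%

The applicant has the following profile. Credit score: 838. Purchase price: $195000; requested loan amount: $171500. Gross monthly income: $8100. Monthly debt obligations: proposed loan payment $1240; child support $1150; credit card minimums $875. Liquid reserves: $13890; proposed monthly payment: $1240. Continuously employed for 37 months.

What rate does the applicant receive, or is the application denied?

Credit score 838 ≥ 660 (meets minimum)
Total monthly debts = (1,240 + 1,150 + 875) = 3,265. DTI = 3,265/8,100 = 40.3% ≤ 43%
Loan-to-value = 171,500/195,000 = 87.9% — pass (90% max)
Reserves = 13,890/1,240 = 11.2 months ≥ 3
Employment 37 ≥ 24 months
All requirements met. Score 838 falls in the 740 or above tier → 7.5%.

Approved at 7.5%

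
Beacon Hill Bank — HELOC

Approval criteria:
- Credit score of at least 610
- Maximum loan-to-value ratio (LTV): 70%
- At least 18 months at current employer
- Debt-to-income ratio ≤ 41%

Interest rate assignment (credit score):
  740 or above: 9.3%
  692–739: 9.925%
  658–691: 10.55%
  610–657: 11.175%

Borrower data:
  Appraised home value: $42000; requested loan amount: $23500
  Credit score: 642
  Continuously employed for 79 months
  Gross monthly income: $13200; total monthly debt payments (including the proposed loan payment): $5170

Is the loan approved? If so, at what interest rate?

Credit score 642 ≥ 610 (meets minimum)
Employment 79 ≥ 18 months
LTV: 23,500 ÷ 42,000 = 56%, within 70% cap
Debt-to-income = 5,170/13,200 = 39.2% — meets 41% limit
All requirements met. Score 642 falls in the 610–657 tier → 11.175%.

Approved at 11.175%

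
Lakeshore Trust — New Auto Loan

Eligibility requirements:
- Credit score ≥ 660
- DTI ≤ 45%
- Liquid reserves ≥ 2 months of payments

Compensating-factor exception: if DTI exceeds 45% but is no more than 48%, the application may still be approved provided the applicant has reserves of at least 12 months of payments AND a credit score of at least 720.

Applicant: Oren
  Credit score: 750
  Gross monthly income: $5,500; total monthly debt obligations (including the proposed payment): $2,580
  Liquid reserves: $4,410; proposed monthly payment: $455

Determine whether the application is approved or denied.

Credit score 750 ≥ 660 (meets base)
DTI = 2,580/5,500 = 46.9% > 45% — standard DTI limit exceeded.
Liquid reserves cover 4,410/455 = 9.7 months — ≥ 2 required
46.9% falls in the override range (45%–48%), so the compensating-factor test applies.
Reserves 9.7 < 12 months; credit score 750 ≥ 720.
Override conditions not both satisfied; exception does not apply.

Denied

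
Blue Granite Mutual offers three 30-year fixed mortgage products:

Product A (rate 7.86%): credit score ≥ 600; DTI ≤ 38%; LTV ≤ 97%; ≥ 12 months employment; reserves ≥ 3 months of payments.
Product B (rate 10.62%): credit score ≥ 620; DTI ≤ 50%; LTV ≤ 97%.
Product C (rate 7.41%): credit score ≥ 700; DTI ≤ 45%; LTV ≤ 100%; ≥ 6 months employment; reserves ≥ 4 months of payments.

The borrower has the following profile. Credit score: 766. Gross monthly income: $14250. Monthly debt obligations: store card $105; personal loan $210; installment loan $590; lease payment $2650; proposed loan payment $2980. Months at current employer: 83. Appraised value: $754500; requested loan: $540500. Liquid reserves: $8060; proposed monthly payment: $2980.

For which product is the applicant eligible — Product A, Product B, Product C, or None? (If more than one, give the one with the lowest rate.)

Total debts = (105 + 210 + 590 + 2,650 + 2,980) = 6,535; DTI = 6,535/14,250 = 45.9%.
LTV = 540,500/754,500 = 71.6%.
Reserves = 8,060/2,980 = 2.7 months.
Product A: score 766 ≥ 600; DTI 45.9% > 38%; LTV 71.6% ≤ 97%; employment 83 ≥ 12 mo; reserves 2.7 < 3 mo → does not qualify.
Product B: score 766 ≥ 620; DTI 45.9% ≤ 50%; LTV 71.6% ≤ 97% → qualifies.
Product C: score 766 ≥ 700; DTI 45.9% > 45%; LTV 71.6% ≤ 100%; employment 83 ≥ 6 mo; reserves 2.7 < 4 mo → does not qualify.

Product B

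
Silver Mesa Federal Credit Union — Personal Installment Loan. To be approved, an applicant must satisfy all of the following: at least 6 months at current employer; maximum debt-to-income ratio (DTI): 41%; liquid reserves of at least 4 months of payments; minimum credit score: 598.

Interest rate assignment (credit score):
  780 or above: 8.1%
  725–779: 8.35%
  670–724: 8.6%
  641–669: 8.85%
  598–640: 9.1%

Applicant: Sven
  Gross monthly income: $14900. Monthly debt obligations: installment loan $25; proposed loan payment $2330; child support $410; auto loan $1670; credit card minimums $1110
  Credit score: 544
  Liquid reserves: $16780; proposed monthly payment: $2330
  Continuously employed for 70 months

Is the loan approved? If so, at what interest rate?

Denied

Credit score 544 < 598 (below minimum)
Total monthly debts = (25 + 2,330 + 410 + 1,670 + 1,110) = 5,545. Debt-to-income = 5,545/14,900 = 37.2% — meets 41% limit
Liquid reserves cover 16,780/2,330 = 7.2 months — ≥ 4 required
Employment 70 ≥ 6 months
Not all requirements met → denied.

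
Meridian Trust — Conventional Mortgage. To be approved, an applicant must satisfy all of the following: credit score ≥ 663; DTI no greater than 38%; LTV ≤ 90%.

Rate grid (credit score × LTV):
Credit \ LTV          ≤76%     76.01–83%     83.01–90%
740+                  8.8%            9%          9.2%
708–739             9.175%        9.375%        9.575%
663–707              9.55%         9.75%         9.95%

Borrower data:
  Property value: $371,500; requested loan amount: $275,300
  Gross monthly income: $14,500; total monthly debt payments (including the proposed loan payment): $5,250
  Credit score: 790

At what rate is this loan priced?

Credit score 790 ≥ 663; DTI: 5,250 ÷ 14,500 = 36.2%, within the 38% cap
Loan-to-value = 275,300/371,500 = 74.1% — pass (90% max)
Score 790 is in the 740+ band; LTV 74.1% is in the ≤76% band → 8.8%.

8.8%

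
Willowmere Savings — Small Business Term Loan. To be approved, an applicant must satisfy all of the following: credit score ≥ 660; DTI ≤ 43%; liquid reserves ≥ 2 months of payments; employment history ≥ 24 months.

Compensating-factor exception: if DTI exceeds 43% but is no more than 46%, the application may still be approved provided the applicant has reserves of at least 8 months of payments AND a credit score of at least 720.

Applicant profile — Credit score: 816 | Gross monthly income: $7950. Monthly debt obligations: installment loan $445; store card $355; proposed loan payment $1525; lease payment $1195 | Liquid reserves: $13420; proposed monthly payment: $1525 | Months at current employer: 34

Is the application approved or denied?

Approved

Credit score 816 ≥ 660 (meets base)
Total debts = (445 + 355 + 1,525 + 1,195) = 3,520. DTI: 3,520 ÷ 7,950 = 44.3%, over the 43% base limit.
Liquid reserves cover 13,420/1,525 = 8.8 months — ≥ 2 required
Employment 34 ≥ 24 months
44.3% falls in the override range (43%–46%), so the compensating-factor test applies.
Reserves 8.8 ≥ 8 months; credit score 816 ≥ 720.
Both compensating conditions met → exception applies.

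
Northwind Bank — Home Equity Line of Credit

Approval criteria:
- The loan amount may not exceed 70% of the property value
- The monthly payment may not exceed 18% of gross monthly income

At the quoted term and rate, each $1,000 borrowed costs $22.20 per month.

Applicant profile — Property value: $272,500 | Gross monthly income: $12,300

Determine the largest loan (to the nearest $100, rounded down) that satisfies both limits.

$99,700

Payment cap: 18% × $12,300 = $2,214/month.
At $22.20 per $1,000, that supports 2,214/22.20 × 1,000 ≈ $99,729 → $99,700.
LTV cap: 70% × $272,500 = $190,750 → $190,700.
Binding constraint: payment-to-income.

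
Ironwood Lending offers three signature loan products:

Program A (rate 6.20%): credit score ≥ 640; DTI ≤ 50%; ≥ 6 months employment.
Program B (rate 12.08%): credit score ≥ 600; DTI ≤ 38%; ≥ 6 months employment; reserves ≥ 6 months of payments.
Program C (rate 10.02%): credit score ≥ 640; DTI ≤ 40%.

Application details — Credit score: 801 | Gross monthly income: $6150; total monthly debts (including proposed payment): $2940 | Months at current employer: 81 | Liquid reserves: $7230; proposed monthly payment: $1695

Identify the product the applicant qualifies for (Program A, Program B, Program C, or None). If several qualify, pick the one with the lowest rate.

Program A

DTI = 2,940/6,150 = 47.8%.
Reserves = 7,230/1,695 = 4.3 months.
Program A: score 801 ≥ 640; DTI 47.8% ≤ 50%; employment 81 ≥ 6 mo → qualifies.
Program B: score 801 ≥ 600; DTI 47.8% > 38%; employment 81 ≥ 6 mo; reserves 4.3 < 6 mo → does not qualify.
Program C: score 801 ≥ 640; DTI 47.8% > 40% → does not qualify.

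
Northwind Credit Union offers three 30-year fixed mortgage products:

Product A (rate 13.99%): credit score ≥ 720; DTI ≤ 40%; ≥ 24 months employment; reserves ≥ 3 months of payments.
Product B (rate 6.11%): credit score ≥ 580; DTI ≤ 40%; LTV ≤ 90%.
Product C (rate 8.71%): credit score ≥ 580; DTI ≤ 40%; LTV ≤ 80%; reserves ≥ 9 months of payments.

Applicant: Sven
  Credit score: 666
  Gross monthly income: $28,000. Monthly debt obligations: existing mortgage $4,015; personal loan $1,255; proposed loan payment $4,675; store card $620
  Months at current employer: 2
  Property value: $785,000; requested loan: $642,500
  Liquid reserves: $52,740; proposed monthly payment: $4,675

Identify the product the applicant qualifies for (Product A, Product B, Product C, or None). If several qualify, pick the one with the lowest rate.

Total debts = (4,015 + 1,255 + 4,675 + 620) = 10,565; DTI = 10,565/28,000 = 37.7%.
LTV = 642,500/785,000 = 81.8%.
Reserves = 52,740/4,675 = 11.3 months.
Product A: score 666 < 720; DTI 37.7% ≤ 40%; employment 2 < 24 mo; reserves 11.3 ≥ 3 mo → does not qualify.
Product B: score 666 ≥ 580; DTI 37.7% ≤ 40%; LTV 81.8% ≤ 90% → qualifies.
Product C: score 666 ≥ 580; DTI 37.7% ≤ 40%; LTV 81.8% > 80%; reserves 11.3 ≥ 9 mo → does not qualify.

Product B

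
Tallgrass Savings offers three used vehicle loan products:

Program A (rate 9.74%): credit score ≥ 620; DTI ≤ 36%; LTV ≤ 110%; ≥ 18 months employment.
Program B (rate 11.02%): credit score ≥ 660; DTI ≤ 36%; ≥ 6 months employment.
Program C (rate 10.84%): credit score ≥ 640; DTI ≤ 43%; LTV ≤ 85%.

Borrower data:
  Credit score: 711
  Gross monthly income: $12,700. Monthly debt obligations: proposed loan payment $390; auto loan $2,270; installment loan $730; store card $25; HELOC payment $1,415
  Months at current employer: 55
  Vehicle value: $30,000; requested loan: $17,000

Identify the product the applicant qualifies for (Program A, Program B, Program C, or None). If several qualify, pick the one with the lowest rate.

Program C

Total debts = (390 + 2,270 + 730 + 25 + 1,415) = 4,830; DTI = 4,830/12,700 = 38%.
LTV = 17,000/30,000 = 56.7%.
Program A: score 711 ≥ 620; DTI 38% > 36%; LTV 56.7% ≤ 110%; employment 55 ≥ 18 mo → does not qualify.
Program B: score 711 ≥ 660; DTI 38% > 36%; employment 55 ≥ 6 mo → does not qualify.
Program C: score 711 ≥ 640; DTI 38% ≤ 43%; LTV 56.7% ≤ 85% → qualifies.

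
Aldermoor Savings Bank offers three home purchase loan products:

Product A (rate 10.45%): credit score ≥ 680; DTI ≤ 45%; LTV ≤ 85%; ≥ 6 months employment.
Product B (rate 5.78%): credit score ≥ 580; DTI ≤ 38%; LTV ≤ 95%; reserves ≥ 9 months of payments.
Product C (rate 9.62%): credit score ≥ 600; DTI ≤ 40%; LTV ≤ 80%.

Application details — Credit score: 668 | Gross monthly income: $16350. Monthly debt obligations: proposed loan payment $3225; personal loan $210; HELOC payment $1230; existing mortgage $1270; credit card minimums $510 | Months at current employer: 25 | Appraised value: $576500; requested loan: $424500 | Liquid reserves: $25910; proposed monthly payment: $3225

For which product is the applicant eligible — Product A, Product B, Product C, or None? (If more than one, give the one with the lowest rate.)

Product C

Total debts = (3,225 + 210 + 1,230 + 1,270 + 510) = 6,445; DTI = 6,445/16,350 = 39.4%.
LTV = 424,500/576,500 = 73.6%.
Reserves = 25,910/3,225 = 8.0 months.
Product A: score 668 < 680; DTI 39.4% ≤ 45%; LTV 73.6% ≤ 85%; employment 25 ≥ 6 mo → does not qualify.
Product B: score 668 ≥ 580; DTI 39.4% > 38%; LTV 73.6% ≤ 95%; reserves 8.0 < 9 mo → does not qualify.
Product C: score 668 ≥ 600; DTI 39.4% ≤ 40%; LTV 73.6% ≤ 80% → qualifies.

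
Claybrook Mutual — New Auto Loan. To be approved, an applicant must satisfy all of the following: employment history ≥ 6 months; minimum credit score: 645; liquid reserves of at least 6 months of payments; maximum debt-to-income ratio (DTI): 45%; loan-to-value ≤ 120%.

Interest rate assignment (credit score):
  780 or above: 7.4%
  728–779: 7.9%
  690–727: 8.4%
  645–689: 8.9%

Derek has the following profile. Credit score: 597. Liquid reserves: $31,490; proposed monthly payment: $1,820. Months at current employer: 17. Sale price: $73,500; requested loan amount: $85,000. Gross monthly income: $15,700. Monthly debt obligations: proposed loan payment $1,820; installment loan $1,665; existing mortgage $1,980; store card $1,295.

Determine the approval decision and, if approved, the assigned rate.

Credit score 597 < 645 (below minimum)
LTV: 85,000 ÷ 73,500 = 115.6%, within 120% cap
Employment 17 ≥ 6 months
Reserves: 31,490 ÷ 1,820 = 17.3 months (meets 6-month minimum)
Total monthly debts = (1,820 + 1,665 + 1,980 + 1,295) = 6,760. DTI: 6,760 ÷ 15,700 = 43.1%, within the 45% cap
Not all requirements met → denied.

Denied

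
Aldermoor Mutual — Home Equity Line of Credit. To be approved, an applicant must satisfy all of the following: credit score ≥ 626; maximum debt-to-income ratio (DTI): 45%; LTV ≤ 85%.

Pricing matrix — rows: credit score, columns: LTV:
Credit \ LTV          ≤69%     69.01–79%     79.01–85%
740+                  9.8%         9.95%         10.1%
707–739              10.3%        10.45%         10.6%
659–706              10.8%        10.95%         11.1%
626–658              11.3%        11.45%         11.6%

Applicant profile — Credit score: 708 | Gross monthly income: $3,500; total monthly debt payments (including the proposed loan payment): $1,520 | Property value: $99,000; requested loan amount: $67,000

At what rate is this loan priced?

Credit score 708 ≥ 626; DTI = 1,520/3,500 = 43.4% ≤ 45%
Loan-to-value = 67,000/99,000 = 67.7% — pass (85% max)
Score 708 is in the 707–739 band; LTV 67.7% is in the ≤69% band → 10.3%.

10.3%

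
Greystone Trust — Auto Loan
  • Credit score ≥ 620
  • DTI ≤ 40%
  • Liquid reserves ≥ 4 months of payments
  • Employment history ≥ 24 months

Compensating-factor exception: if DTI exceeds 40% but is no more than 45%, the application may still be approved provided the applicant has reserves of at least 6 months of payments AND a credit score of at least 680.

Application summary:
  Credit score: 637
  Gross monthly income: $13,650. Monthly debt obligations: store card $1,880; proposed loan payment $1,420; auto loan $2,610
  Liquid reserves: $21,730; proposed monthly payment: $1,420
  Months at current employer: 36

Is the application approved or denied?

Denied

Credit score 637 ≥ 620 (meets base)
Total debts = (1,880 + 1,420 + 2,610) = 5,910. DTI = 5,910/13,650 = 43.3% > 40% — standard DTI limit exceeded.
Reserves = 21,730/1,420 = 15.3 months ≥ 4
Employment 36 ≥ 24 months
DTI 43.3% is within the 40%–45% exception band; checking compensating factors.
Reserves 15.3 ≥ 6 months; credit score 637 < 680.
Override conditions not both satisfied; exception does not apply.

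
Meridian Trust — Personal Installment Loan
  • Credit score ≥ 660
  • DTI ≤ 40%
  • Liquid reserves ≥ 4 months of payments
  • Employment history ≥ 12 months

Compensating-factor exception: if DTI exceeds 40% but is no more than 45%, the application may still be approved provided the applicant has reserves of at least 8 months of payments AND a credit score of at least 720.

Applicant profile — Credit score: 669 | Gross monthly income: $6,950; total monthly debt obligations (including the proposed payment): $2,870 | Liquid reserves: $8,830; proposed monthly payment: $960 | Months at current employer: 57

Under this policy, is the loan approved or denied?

Credit score 669 ≥ 660 (meets base)
DTI = 2,870/6,950 = 41.3% > 40% — standard DTI limit exceeded.
Reserves = 8,830/960 = 9.2 months ≥ 4
Employment 57 ≥ 12 months
DTI 41.3% is within the 40%–45% exception band; checking compensating factors.
Override check — reserves: 9.2 mo (ok); score: 669 (below 720).
Compensating-factor requirement not fully met.

Denied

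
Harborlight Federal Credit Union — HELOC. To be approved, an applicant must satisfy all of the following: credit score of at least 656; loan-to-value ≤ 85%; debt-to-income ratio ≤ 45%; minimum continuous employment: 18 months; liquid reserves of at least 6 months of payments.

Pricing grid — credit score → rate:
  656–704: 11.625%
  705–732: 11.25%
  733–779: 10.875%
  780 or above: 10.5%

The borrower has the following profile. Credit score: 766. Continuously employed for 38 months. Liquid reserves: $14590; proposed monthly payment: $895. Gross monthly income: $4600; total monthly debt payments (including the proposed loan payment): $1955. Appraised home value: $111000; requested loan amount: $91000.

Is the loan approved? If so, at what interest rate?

Approved at 10.875%

Credit score 766 ≥ 656 (meets minimum)
Reserves: 14,590 ÷ 895 = 16.3 months (meets 6-month minimum)
LTV: 91,000 ÷ 111,000 = 82%, within 85% cap
Employment 38 ≥ 18 months
Debt-to-income = 1,955/4,600 = 42.5% — meets 45% limit
All requirements met. Score 766 falls in the 733–779 tier → 10.875%.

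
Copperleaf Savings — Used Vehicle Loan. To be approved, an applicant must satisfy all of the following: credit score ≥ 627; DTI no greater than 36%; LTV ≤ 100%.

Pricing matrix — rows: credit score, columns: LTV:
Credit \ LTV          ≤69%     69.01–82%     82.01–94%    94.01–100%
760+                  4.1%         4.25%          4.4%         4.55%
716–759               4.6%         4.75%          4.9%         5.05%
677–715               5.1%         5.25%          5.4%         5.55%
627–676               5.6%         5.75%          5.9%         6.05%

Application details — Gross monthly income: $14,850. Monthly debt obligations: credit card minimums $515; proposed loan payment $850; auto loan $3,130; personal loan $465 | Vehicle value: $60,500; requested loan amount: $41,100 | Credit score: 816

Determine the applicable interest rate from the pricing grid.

4.1%

Credit score 816 ≥ 627; Total monthly debts = (515 + 850 + 3,130 + 465) = 4,960. DTI: 4,960 ÷ 14,850 = 33.4%, within the 36% cap
Loan-to-value = 41,100/60,500 = 67.9% — pass (100% max)
Score 816 is in the 760+ band; LTV 67.9% is in the ≤69% band → 4.1%.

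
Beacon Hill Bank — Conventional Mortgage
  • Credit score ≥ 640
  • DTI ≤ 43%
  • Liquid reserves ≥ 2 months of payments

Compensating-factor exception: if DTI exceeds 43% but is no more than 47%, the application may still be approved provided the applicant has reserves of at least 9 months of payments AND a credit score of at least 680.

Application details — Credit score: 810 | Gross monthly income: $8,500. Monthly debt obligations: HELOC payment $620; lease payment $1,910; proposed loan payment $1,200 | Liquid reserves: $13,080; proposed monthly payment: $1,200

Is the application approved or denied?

Credit score 810 ≥ 640 (meets base)
Total debts = (620 + 1,910 + 1,200) = 3,730. DTI: 3,730 ÷ 8,500 = 43.9%, over the 43% base limit.
Reserves: 13,080 ÷ 1,200 = 10.9 months (meets 2-month minimum)
43.9% falls in the override range (43%–47%), so the compensating-factor test applies.
Override check — reserves: 10.9 mo (ok); score: 810 (ok).
Both compensating conditions met → exception applies.

Approved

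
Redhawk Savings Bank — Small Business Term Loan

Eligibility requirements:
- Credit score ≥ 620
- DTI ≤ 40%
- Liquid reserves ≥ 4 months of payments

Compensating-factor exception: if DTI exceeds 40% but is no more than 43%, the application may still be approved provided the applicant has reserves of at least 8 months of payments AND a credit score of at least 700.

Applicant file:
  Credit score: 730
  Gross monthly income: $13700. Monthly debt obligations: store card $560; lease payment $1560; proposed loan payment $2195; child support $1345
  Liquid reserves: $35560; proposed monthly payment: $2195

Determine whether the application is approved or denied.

Credit score 730 ≥ 620 (meets base)
Total debts = (560 + 1,560 + 2,195 + 1,345) = 5,660. DTI: 5,660 ÷ 13,700 = 41.3%, over the 40% base limit.
Liquid reserves cover 35,560/2,195 = 16.2 months — ≥ 4 required
41.3% falls in the override range (40%–43%), so the compensating-factor test applies.
Override check — reserves: 16.2 mo (ok); score: 730 (ok).
Both compensating conditions met → exception applies.

Approved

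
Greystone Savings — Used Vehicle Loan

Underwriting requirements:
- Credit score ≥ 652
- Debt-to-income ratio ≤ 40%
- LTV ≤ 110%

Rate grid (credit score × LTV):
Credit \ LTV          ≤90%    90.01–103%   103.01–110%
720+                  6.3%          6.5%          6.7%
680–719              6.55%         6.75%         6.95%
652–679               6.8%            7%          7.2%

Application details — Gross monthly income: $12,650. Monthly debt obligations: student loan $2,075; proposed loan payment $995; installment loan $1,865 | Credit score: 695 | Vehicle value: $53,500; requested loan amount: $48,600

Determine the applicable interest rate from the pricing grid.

Credit score 695 ≥ 652; Total monthly debts = (2,075 + 995 + 1,865) = 4,935. DTI = 4,935/12,650 = 39% ≤ 40%
LTV = 48,600/53,500 = 90.8% ≤ 110%
Score 695 is in the 680–719 band; LTV 90.8% is in the 90.01–103% band → 6.75%.

6.75%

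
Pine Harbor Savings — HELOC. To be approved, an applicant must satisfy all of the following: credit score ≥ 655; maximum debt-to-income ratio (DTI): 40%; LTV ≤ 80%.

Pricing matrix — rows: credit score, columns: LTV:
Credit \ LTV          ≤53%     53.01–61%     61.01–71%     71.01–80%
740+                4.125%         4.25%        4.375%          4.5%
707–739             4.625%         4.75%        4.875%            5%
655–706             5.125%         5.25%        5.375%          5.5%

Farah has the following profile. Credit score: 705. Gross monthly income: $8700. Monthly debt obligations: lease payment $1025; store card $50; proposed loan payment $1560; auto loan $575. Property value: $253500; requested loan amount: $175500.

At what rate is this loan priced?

5.375%

Credit score 705 ≥ 655; Total monthly debts = (1,025 + 50 + 1,560 + 575) = 3,210. DTI: 3,210 ÷ 8,700 = 36.9%, within the 40% cap
LTV: 175,500 ÷ 253,500 = 69.2%, within 80% cap
Row: 705 falls in 655–706. Column: 69.2% falls in 61.01–71%. Rate = 5.375%.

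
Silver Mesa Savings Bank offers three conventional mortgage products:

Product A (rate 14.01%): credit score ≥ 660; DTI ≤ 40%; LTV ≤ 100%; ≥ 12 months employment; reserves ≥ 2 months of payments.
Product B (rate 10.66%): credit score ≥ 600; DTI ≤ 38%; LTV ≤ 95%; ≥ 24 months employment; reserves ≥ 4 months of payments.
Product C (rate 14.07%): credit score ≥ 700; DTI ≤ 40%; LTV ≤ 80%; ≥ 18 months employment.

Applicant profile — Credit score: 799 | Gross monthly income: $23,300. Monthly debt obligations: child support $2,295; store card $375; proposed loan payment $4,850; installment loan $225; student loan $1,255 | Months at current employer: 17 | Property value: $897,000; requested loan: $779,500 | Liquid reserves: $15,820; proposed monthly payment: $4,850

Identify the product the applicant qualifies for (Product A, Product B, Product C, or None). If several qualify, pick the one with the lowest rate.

Product A

Total debts = (2,295 + 375 + 4,850 + 225 + 1,255) = 9,000; DTI = 9,000/23,300 = 38.6%.
LTV = 779,500/897,000 = 86.9%.
Reserves = 15,820/4,850 = 3.3 months.
Product A: score 799 ≥ 660; DTI 38.6% ≤ 40%; LTV 86.9% ≤ 100%; employment 17 ≥ 12 mo; reserves 3.3 ≥ 2 mo → qualifies.
Product B: score 799 ≥ 600; DTI 38.6% > 38%; LTV 86.9% ≤ 95%; employment 17 < 24 mo; reserves 3.3 < 4 mo → does not qualify.
Product C: score 799 ≥ 700; DTI 38.6% ≤ 40%; LTV 86.9% > 80%; employment 17 < 18 mo → does not qualify.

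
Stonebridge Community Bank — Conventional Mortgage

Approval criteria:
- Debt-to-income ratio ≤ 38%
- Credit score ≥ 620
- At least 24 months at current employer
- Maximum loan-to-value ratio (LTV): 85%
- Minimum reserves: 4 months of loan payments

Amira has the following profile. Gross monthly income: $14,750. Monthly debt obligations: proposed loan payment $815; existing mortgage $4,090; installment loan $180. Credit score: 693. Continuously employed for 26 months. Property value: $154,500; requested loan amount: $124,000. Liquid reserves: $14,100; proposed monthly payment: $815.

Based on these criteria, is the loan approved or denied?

Total monthly debts = (815 + 4,090 + 180) = 5,085. DTI: 5,085 ÷ 14,750 = 34.5%, within the 38% cap
Credit score 693 ≥ 620 (meets)
Employment 26 ≥ 24 months
Loan-to-value = 124,000/154,500 = 80.3% — pass (85% max)
Reserves: 14,100 ÷ 815 = 17.3 months (meets 4-month minimum)
All criteria satisfied.

Approved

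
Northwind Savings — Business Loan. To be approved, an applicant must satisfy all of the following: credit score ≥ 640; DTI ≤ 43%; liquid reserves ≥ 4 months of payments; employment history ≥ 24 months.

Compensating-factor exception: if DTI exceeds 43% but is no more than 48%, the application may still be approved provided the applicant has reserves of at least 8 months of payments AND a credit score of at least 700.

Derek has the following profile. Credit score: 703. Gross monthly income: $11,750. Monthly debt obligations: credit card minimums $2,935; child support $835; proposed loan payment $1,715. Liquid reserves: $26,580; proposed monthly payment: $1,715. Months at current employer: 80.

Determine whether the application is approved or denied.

Credit score 703 ≥ 640 (meets base)
Total debts = (2,935 + 835 + 1,715) = 5,485. DTI = 5,485/11,750 = 46.7% > 43% — standard DTI limit exceeded.
Liquid reserves cover 26,580/1,715 = 15.5 months — ≥ 4 required
Employment 80 ≥ 24 months
DTI 46.7% is within the 43%–48% exception band; checking compensating factors.
Reserves 15.5 ≥ 8 months; credit score 703 ≥ 700.
Both compensating conditions met → exception applies.

Approved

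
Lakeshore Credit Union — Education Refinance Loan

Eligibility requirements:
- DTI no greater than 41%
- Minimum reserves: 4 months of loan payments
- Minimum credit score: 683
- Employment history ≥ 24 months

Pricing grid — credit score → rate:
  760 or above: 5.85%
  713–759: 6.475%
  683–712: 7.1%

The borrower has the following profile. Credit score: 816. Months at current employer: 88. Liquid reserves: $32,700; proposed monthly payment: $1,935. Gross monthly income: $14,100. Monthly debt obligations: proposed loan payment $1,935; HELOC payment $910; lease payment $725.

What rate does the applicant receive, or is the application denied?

Approved at 5.85%

Credit score 816 ≥ 683 (meets minimum)
Reserves: 32,700 ÷ 1,935 = 16.9 months (meets 4-month minimum)
Employment 88 ≥ 24 months
Total monthly debts = (1,935 + 910 + 725) = 3,570. DTI = 3,570/14,100 = 25.3% ≤ 41%
All requirements met. Score 816 falls in the 760 or above tier → 5.85%.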